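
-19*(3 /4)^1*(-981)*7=391419 /4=97854.75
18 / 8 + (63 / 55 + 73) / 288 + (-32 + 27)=-19741 / 7920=-2.49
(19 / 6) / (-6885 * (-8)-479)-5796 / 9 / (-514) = 105494015 / 84194742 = 1.25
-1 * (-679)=679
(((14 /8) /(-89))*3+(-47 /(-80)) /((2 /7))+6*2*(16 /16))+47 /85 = 3522313 /242080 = 14.55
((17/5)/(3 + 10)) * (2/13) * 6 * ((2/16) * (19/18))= 323/10140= 0.03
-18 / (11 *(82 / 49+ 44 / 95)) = -41895 / 54703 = -0.77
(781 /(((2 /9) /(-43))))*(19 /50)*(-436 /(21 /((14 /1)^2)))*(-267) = -62395048568.16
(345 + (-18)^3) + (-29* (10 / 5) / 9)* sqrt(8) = -5487-116* sqrt(2) / 9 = -5505.23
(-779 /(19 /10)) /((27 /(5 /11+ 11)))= -5740 /33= -173.94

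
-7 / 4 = -1.75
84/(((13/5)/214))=89880/13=6913.85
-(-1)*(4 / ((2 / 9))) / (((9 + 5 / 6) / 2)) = 216 / 59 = 3.66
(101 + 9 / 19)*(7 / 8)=1687 / 19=88.79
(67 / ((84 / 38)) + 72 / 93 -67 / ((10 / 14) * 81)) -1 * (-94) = 21782419 / 175770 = 123.93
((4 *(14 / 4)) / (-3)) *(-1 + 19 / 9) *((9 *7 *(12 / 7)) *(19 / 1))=-10640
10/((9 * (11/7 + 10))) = 0.10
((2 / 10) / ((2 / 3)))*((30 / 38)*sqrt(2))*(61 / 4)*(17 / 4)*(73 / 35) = 681309*sqrt(2) / 21280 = 45.28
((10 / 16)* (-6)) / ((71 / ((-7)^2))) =-735 / 284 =-2.59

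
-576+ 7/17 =-575.59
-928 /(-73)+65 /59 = 59497 /4307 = 13.81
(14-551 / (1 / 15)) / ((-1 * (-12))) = -8251 / 12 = -687.58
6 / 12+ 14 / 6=2.83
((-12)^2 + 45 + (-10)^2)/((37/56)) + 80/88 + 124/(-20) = 879353/2035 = 432.11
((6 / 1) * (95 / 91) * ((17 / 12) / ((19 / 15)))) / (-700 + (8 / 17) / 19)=-0.01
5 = 5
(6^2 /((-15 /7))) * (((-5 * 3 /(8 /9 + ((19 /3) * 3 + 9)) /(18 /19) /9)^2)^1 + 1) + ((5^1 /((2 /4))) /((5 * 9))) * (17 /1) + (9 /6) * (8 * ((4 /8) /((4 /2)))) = -245417 /24336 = -10.08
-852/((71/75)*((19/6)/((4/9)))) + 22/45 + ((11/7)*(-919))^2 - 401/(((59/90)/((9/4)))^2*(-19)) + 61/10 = 1216671576661591/583345980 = 2085677.49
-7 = -7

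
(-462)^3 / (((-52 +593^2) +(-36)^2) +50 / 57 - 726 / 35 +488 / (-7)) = -196729200360 / 703842823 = -279.51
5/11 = 0.45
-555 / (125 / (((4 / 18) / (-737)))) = 0.00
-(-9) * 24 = 216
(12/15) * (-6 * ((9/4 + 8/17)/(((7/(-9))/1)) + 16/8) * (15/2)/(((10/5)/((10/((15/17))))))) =2139/7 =305.57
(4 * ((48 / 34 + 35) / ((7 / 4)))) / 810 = 4952 / 48195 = 0.10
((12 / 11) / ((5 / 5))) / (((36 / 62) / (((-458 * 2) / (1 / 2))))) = -113584 / 33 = -3441.94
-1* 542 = -542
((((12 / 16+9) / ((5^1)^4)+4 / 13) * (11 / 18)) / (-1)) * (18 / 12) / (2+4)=-115577 / 2340000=-0.05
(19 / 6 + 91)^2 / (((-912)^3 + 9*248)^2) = 319225 / 20714238625122130176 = 0.00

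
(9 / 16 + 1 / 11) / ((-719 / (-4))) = 115 / 31636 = 0.00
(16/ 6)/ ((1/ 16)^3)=32768/ 3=10922.67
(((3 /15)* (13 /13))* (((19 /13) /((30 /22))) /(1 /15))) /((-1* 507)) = -209 /32955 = -0.01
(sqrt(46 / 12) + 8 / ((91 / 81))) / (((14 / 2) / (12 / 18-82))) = -52704 / 637-122* sqrt(138) / 63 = -105.49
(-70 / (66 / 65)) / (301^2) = -325 / 427119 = -0.00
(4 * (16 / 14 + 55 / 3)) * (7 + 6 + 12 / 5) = 17996 / 15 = 1199.73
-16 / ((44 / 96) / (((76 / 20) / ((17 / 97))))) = -707712 / 935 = -756.91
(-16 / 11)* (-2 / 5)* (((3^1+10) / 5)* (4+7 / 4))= 2392 / 275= 8.70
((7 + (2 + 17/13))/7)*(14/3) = 268/39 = 6.87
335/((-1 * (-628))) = 335/628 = 0.53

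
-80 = -80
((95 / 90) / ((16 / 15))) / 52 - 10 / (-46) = 27145 / 114816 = 0.24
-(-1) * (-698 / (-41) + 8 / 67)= 17.14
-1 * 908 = -908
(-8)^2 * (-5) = -320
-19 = -19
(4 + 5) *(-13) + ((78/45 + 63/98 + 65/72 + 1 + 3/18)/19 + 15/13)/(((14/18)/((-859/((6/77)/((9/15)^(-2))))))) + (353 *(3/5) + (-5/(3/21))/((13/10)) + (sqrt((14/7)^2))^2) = -203791933343/3734640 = -54568.03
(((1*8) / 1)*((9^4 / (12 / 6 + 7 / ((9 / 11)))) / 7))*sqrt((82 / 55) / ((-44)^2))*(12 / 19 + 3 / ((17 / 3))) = 1771470*sqrt(4510) / 5198039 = 22.89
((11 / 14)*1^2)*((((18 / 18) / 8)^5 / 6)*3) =11 / 917504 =0.00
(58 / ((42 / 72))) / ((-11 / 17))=-11832 / 77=-153.66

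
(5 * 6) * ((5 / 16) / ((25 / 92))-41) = -1195.50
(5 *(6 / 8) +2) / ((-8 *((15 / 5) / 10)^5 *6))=-71875 / 1458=-49.30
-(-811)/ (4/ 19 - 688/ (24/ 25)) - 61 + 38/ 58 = -61.48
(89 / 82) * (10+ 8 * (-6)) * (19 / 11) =-32129 / 451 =-71.24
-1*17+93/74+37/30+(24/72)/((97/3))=-780586/53835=-14.50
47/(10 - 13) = -47/3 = -15.67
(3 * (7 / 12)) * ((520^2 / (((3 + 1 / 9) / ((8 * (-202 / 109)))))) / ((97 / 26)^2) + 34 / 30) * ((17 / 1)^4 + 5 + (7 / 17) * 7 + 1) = -1179703166847799574 / 87174385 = -13532681266.95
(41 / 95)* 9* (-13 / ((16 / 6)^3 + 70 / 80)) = -1036152 / 407075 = -2.55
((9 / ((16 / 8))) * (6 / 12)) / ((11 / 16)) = 36 / 11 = 3.27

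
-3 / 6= -1 / 2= -0.50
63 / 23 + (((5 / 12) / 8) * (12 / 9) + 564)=938635 / 1656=566.81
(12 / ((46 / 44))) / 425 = 264 / 9775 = 0.03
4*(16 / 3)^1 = 64 / 3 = 21.33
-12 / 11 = -1.09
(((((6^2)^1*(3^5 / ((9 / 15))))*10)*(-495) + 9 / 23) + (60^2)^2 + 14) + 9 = -59210976.61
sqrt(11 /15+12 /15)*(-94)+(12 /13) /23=12 /299 - 94*sqrt(345) /15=-116.36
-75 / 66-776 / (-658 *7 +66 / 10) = -489565 / 505934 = -0.97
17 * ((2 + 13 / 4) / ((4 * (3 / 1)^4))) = 119 / 432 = 0.28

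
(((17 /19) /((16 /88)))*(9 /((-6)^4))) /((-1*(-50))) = 187 /273600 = 0.00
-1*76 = -76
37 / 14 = 2.64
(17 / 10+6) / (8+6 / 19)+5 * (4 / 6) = 20189 / 4740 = 4.26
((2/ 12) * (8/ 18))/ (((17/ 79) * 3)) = 158/ 1377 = 0.11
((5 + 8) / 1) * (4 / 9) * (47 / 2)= 1222 / 9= 135.78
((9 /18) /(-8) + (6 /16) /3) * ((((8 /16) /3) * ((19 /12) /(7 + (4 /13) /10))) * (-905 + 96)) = -999115 /526464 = -1.90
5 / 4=1.25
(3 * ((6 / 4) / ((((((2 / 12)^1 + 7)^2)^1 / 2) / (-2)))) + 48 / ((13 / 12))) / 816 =44025 / 817258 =0.05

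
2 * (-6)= -12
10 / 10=1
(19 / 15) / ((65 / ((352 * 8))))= 54.88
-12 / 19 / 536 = -3 / 2546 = -0.00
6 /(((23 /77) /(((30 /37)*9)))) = 124740 /851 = 146.58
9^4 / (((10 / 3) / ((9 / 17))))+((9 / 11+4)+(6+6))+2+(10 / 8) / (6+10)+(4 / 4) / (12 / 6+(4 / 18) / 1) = 63513427 / 59840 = 1061.39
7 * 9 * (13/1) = 819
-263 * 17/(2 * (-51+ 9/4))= 8942/195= 45.86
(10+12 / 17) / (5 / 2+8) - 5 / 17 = 37 / 51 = 0.73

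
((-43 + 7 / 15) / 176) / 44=-29 / 5280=-0.01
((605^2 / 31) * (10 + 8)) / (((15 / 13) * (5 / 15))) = 552579.68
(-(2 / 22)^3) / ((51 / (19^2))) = -0.01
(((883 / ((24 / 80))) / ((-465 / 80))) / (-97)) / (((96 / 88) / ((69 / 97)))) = 8935960 / 2625111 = 3.40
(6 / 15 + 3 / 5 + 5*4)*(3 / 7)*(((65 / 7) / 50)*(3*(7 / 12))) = 117 / 40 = 2.92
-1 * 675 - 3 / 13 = -8778 / 13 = -675.23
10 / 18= 5 / 9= 0.56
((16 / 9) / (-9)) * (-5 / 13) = 80 / 1053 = 0.08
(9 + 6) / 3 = 5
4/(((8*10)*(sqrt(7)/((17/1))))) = 17*sqrt(7)/140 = 0.32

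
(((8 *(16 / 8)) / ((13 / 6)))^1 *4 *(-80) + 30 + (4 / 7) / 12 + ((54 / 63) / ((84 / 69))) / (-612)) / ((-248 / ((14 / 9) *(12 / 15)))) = 606345283 / 51793560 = 11.71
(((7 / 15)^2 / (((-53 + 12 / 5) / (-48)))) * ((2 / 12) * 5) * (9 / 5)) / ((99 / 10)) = 784 / 25047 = 0.03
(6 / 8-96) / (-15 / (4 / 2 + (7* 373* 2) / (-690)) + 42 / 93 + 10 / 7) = -52940839 / 2542324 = -20.82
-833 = -833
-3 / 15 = -1 / 5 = -0.20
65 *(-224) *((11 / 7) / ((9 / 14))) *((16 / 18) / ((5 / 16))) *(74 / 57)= -606814208 / 4617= -131430.41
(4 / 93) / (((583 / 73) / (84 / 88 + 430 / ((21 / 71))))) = 98126746 / 12524589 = 7.83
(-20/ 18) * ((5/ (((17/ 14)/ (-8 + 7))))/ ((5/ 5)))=700/ 153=4.58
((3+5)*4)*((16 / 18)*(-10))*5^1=-12800 / 9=-1422.22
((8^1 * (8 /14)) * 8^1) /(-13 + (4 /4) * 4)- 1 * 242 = -15502 /63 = -246.06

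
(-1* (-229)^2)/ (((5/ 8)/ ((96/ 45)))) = -13424896/ 75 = -178998.61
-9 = -9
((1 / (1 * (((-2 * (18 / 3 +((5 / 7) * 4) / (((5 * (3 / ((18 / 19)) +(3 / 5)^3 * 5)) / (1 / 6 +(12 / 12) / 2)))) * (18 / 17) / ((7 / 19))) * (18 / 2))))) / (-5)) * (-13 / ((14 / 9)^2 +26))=-6898073 / 23753233040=-0.00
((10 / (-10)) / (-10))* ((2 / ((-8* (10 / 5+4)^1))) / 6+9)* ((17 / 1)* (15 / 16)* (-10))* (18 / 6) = -429.98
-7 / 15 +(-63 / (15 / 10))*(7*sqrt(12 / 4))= -294*sqrt(3)- 7 / 15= -509.69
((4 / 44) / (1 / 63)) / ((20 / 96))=1512 / 55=27.49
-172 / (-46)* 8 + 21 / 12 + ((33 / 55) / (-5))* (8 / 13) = 944517 / 29900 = 31.59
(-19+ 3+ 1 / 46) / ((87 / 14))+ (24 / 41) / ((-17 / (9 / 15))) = -6024799 / 2324495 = -2.59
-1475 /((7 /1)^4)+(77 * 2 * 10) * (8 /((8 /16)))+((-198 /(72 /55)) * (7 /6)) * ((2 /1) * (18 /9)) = 344786755 /14406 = 23933.55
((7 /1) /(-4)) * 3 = -21 /4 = -5.25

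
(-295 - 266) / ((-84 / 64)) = 2992 / 7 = 427.43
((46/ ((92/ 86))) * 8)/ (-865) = -344/ 865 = -0.40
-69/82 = -0.84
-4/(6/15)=-10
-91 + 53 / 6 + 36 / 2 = -64.17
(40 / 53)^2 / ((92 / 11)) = 4400 / 64607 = 0.07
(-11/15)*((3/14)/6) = -11/420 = -0.03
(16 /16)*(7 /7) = 1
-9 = -9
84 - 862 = -778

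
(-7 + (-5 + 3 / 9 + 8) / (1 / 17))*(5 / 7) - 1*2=33.48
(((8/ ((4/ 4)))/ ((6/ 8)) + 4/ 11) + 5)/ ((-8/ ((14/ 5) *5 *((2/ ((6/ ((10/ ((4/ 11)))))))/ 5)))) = -3703/ 72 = -51.43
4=4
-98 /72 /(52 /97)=-4753 /1872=-2.54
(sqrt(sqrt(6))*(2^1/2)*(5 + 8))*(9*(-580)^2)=39358800*6^(1/4)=61599850.97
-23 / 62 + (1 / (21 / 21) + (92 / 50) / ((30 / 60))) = 6679 / 1550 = 4.31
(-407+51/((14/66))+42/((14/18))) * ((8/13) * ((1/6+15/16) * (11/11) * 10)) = -208820/273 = -764.91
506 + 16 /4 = 510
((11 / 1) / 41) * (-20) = -220 / 41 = -5.37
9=9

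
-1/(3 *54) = -1/162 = -0.01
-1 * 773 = -773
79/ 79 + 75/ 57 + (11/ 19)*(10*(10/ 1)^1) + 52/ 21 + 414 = 190198/ 399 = 476.69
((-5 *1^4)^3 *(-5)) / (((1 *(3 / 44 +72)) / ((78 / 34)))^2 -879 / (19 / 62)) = -3885310000 / 11696059373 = -0.33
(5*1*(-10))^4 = 6250000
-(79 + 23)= -102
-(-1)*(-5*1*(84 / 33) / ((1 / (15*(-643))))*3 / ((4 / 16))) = 16203600 / 11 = 1473054.55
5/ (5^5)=1/ 625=0.00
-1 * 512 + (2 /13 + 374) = -1792 /13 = -137.85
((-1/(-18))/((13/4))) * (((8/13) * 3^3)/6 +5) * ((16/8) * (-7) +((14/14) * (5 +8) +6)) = 1010/1521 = 0.66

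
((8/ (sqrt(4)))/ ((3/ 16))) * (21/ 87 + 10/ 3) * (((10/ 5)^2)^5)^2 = 20870856704/ 261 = 79964968.21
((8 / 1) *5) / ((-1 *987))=-40 / 987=-0.04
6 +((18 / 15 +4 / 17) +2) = 802 / 85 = 9.44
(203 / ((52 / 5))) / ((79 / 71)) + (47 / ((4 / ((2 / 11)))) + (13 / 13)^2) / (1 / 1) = 20.68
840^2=705600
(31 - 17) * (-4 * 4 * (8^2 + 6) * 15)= -235200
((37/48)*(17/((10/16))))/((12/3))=629/120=5.24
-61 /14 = -4.36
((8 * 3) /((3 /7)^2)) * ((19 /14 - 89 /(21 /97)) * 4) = -1927408 /9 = -214156.44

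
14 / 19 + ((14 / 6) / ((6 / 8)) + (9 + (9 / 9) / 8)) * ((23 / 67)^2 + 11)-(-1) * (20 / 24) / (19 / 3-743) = 30937347161 / 226191732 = 136.77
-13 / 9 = -1.44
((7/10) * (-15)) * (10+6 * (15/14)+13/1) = -309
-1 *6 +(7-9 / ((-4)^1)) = 13 / 4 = 3.25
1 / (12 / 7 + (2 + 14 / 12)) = 0.20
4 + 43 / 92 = 4.47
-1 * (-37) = 37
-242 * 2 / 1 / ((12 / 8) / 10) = -9680 / 3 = -3226.67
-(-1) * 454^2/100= 51529/25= 2061.16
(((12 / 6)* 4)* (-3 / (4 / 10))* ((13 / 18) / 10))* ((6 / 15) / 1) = -26 / 15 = -1.73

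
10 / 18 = 0.56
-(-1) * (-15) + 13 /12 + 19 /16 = -611 /48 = -12.73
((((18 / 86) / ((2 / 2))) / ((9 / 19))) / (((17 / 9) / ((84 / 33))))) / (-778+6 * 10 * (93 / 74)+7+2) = -177156 / 206356183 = -0.00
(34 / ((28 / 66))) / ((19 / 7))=29.53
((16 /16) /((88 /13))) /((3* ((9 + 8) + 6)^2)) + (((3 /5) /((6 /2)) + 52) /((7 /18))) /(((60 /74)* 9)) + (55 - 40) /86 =18.57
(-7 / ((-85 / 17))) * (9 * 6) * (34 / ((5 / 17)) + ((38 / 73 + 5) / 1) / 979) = 15615157698 / 1786675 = 8739.79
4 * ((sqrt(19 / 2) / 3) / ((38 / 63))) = 21 * sqrt(38) / 19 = 6.81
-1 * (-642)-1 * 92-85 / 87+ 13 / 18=286967 / 522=549.75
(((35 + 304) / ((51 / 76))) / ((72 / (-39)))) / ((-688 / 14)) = 195377 / 35088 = 5.57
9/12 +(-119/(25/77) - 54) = -41977/100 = -419.77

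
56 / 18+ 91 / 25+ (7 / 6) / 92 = 280021 / 41400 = 6.76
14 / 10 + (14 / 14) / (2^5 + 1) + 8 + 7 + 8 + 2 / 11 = 4061 / 165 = 24.61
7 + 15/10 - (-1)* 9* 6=125/2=62.50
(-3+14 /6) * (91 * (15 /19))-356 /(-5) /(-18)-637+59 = -538522 /855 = -629.85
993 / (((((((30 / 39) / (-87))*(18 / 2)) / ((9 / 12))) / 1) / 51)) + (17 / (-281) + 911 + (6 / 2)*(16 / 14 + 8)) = -37480941637 / 78680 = -476371.91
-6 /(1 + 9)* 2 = -6 /5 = -1.20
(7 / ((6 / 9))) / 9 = 7 / 6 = 1.17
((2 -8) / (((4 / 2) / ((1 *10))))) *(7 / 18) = -35 / 3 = -11.67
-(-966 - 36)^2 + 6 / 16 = -8032029 / 8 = -1004003.62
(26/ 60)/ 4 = 13/ 120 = 0.11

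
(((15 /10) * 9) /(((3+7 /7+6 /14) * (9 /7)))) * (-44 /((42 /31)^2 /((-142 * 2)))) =48422 /3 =16140.67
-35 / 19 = -1.84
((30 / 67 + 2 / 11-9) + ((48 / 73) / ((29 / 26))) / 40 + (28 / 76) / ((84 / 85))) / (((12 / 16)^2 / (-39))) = 738339174508 / 1333995795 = 553.48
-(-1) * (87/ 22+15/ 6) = 71/ 11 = 6.45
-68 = -68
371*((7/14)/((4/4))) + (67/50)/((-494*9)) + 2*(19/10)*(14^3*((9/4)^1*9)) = 46980059423/222300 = 211336.30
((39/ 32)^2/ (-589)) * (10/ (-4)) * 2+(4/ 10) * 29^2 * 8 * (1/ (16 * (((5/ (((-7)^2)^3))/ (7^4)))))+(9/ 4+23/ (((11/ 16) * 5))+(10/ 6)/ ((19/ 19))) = 4728306140178786637/ 497587200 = 9502467386.98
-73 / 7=-10.43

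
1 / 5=0.20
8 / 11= 0.73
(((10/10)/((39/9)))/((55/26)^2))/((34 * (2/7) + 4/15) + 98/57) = 31122/7060955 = 0.00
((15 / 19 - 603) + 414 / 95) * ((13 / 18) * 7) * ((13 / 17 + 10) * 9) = -472911894 / 1615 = -292824.70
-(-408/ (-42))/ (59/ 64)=-4352/ 413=-10.54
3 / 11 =0.27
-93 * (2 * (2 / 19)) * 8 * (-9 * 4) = 107136 / 19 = 5638.74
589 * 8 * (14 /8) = 8246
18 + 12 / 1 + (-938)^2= 879874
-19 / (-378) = 19 / 378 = 0.05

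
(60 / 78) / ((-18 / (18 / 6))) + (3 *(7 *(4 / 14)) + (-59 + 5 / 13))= -2057 / 39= -52.74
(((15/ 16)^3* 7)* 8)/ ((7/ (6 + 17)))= 77625/ 512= 151.61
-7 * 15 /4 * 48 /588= -15 /7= -2.14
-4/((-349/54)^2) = -11664/121801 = -0.10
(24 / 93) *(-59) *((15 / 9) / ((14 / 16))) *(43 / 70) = -17.82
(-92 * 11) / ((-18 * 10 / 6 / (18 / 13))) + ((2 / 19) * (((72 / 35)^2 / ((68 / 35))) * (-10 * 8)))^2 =127315640316 / 332287865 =383.15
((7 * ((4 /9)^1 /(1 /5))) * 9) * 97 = 13580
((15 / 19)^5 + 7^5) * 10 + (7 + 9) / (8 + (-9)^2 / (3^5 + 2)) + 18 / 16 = 168076.11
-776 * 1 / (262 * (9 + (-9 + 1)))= -388 / 131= -2.96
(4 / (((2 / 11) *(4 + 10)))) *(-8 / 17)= -88 / 119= -0.74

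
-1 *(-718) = 718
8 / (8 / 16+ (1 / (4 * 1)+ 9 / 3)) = 32 / 15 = 2.13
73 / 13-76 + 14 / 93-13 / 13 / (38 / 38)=-86122 / 1209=-71.23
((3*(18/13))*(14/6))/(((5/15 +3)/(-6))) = -1134/65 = -17.45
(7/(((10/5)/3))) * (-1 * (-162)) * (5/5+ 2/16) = 15309/8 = 1913.62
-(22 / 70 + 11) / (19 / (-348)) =137808 / 665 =207.23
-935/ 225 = -187/ 45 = -4.16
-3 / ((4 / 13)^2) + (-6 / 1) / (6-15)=-1489 / 48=-31.02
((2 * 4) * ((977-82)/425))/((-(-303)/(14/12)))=0.06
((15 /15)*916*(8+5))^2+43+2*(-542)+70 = 141799493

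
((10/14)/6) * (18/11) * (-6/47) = -0.02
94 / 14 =47 / 7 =6.71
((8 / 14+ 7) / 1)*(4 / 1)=30.29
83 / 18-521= -9295 / 18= -516.39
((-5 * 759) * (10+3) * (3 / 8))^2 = 21905480025 / 64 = 342273125.39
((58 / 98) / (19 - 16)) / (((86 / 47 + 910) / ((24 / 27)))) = 1363 / 7087311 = 0.00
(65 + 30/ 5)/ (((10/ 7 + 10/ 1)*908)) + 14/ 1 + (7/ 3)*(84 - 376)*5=-739328429/ 217920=-3392.66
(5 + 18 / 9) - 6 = 1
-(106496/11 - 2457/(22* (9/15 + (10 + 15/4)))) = -4362826/451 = -9673.67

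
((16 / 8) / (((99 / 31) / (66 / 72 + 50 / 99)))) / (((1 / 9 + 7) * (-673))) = -17453 / 93810816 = -0.00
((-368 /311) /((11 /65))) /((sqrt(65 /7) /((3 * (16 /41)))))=-17664 * sqrt(455) /140261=-2.69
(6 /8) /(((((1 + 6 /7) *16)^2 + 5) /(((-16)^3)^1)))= -3.46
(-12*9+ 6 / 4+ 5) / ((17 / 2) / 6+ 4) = -1218 / 65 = -18.74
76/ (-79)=-76/ 79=-0.96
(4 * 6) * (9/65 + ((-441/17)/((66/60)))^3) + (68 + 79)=-133731254207487/425048195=-314626.10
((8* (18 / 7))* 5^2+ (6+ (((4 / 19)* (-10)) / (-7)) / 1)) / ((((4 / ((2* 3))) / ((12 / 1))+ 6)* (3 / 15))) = 6231420 / 14497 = 429.84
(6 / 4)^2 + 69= 285 / 4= 71.25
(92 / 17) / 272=23 / 1156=0.02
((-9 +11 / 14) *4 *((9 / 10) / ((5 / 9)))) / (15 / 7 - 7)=1863 / 170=10.96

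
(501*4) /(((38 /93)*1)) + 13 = 93433 /19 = 4917.53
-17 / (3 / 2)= -34 / 3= -11.33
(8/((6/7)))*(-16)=-448/3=-149.33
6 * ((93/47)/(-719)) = -558/33793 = -0.02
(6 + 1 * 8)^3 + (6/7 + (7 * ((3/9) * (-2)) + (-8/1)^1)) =57376/21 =2732.19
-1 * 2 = -2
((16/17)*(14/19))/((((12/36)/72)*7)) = 6912/323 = 21.40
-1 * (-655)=655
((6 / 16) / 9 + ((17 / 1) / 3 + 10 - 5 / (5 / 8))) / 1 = 185 / 24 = 7.71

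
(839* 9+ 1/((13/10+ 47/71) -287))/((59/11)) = 1407.81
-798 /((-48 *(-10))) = -133 /80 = -1.66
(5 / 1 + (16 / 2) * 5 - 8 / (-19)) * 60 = 51780 / 19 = 2725.26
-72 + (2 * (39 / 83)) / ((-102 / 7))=-101683 / 1411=-72.06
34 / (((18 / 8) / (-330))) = -14960 / 3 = -4986.67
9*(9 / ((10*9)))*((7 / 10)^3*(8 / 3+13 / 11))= 130683 / 110000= 1.19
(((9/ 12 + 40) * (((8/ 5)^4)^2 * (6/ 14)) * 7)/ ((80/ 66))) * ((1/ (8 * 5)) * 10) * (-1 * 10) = -4230217728/ 390625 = -10829.36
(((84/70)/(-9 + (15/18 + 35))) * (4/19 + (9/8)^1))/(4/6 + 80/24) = 261/17480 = 0.01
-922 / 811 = -1.14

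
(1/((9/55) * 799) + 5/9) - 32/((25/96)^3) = -22613898798/12484375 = -1811.38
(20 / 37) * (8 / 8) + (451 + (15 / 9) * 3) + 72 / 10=85792 / 185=463.74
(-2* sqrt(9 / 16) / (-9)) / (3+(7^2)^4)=1 / 34588824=0.00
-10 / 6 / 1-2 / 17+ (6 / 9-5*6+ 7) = -410 / 17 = -24.12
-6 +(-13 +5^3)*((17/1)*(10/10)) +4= 1902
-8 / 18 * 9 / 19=-4 / 19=-0.21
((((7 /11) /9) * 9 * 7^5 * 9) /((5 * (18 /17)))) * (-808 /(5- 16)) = 1335559.23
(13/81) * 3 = 13/27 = 0.48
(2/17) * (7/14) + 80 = 80.06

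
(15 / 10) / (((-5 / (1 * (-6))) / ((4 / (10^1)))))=18 / 25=0.72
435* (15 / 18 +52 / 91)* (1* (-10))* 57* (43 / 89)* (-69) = 7234065225 / 623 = 11611661.68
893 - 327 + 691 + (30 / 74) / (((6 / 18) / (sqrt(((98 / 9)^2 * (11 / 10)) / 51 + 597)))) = sqrt(3157883535) / 1887 + 1257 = 1286.78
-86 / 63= -1.37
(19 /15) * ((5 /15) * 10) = 38 /9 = 4.22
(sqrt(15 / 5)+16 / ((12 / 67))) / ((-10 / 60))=-536 - 6 * sqrt(3)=-546.39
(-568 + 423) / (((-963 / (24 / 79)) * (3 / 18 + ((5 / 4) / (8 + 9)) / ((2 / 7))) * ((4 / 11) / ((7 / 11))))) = 276080 / 1462369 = 0.19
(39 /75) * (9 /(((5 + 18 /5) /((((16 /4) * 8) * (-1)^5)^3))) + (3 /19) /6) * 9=-160486.87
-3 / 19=-0.16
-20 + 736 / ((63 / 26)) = 17876 / 63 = 283.75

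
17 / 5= 3.40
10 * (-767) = -7670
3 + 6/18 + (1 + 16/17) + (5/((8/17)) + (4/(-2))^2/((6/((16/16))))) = 2253/136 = 16.57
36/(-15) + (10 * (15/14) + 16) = 851/35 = 24.31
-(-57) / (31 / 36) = 2052 / 31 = 66.19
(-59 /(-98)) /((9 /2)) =59 /441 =0.13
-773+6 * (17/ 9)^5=-12375245/ 19683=-628.73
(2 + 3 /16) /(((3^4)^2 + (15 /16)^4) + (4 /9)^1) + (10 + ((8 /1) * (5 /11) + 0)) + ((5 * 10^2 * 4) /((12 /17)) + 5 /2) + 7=729703836808231 /255456500178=2856.47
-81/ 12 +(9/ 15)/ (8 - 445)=-59007/ 8740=-6.75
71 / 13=5.46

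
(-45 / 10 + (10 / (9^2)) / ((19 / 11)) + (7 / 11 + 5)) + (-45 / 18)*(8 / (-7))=963425 / 237006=4.06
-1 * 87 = -87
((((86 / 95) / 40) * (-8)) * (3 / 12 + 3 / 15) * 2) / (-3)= 129 / 2375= 0.05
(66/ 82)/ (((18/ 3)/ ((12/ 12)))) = 11/ 82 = 0.13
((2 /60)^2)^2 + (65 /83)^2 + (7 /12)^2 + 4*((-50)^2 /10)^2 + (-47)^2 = 703677119923757 /2790045000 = 252209.95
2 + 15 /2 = 19 /2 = 9.50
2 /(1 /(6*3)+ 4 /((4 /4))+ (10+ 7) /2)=18 /113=0.16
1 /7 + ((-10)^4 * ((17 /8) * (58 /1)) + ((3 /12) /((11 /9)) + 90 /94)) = 17841688889 /14476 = 1232501.30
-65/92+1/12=-0.62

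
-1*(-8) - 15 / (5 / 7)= -13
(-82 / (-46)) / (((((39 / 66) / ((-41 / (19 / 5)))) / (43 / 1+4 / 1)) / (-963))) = 8369211510 / 5681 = 1473193.37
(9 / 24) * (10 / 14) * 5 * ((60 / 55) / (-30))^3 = -3 / 46585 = -0.00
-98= -98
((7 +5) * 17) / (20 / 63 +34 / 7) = 6426 / 163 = 39.42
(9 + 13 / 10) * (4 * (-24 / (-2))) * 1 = 2472 / 5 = 494.40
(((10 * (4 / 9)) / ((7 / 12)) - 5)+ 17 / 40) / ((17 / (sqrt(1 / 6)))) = 2557 * sqrt(6) / 85680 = 0.07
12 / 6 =2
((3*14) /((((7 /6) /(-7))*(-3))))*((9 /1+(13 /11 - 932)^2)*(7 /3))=20548289160 /121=169820571.57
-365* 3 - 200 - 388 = -1683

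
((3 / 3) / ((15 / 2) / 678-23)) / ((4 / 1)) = -0.01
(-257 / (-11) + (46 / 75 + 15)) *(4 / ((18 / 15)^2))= 32156 / 297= 108.27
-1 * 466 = -466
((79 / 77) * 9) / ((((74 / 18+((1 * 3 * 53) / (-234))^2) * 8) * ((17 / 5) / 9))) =48664395 / 72835378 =0.67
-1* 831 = -831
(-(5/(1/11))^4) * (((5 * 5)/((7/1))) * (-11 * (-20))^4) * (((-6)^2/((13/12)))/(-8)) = 28938448935000000000/91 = 318004933351648351.65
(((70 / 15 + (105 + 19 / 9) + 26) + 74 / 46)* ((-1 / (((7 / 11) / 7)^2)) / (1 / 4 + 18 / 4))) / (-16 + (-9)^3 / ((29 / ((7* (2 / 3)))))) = 202490354 / 7602489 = 26.63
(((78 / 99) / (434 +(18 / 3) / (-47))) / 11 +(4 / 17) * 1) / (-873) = -14814979 / 54928737468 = -0.00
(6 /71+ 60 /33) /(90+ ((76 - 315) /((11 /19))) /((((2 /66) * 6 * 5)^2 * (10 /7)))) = -1486000 /202792117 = -0.01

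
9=9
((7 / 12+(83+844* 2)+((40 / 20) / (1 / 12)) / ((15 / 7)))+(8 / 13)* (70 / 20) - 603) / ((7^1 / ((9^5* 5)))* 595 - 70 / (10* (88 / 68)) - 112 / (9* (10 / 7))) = -199605716343 / 2382239314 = -83.79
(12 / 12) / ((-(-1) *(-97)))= -1 / 97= -0.01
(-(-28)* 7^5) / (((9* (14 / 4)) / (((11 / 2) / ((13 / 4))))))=25282.32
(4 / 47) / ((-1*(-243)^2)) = -4 / 2775303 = -0.00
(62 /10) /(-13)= -31 /65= -0.48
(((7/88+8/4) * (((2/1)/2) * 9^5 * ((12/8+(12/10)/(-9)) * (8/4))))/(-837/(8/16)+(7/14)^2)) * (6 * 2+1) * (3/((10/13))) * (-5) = 5759580411/113300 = 50834.78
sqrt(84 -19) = sqrt(65) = 8.06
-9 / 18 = -1 / 2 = -0.50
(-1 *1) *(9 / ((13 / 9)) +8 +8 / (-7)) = -1191 / 91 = -13.09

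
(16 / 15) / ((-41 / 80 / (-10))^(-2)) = 1681 / 600000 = 0.00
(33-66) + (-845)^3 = -603351158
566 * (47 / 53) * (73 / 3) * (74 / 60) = 35926001 / 2385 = 15063.31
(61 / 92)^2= 3721 / 8464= 0.44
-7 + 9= 2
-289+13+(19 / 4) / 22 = -24269 / 88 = -275.78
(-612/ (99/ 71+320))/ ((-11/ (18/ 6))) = 130356/ 251009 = 0.52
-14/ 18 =-7/ 9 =-0.78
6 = 6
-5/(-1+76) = -1/15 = -0.07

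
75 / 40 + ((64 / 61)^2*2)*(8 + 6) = 973319 / 29768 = 32.70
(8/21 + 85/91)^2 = 128881/74529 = 1.73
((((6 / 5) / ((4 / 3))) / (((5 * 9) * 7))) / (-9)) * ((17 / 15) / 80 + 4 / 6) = -817 / 3780000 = -0.00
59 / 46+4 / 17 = 1187 / 782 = 1.52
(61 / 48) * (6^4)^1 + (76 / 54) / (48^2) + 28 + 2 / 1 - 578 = 34183315 / 31104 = 1099.00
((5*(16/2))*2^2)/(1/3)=480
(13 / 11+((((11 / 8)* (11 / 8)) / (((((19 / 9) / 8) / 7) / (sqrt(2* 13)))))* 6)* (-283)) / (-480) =-13 / 5280+2157309* sqrt(26) / 12160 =904.62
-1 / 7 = -0.14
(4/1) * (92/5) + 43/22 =8311/110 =75.55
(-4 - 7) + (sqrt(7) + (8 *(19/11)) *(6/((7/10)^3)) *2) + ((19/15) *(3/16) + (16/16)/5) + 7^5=17282.52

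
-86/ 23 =-3.74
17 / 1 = 17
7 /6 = 1.17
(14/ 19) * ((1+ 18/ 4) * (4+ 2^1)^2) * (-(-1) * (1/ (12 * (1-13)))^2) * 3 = 77/ 3648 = 0.02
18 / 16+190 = 1529 / 8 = 191.12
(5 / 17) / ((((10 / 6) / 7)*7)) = 3 / 17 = 0.18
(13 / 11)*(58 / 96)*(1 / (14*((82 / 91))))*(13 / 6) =63713 / 519552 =0.12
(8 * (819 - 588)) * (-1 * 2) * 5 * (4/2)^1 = -36960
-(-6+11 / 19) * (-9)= -927 / 19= -48.79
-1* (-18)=18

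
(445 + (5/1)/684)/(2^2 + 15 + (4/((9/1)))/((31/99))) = 9435935/432972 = 21.79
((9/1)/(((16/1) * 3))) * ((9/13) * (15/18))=45/416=0.11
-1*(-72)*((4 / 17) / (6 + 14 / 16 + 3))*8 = 13.72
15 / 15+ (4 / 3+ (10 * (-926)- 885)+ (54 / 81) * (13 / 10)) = -50709 / 5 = -10141.80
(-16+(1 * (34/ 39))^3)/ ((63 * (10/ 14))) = -181960/ 533871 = -0.34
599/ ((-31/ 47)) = -28153/ 31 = -908.16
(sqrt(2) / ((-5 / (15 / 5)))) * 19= -57 * sqrt(2) / 5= -16.12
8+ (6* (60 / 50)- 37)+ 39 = 86 / 5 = 17.20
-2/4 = -1/2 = -0.50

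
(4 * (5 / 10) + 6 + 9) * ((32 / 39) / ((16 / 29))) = 986 / 39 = 25.28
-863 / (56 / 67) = -57821 / 56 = -1032.52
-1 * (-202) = 202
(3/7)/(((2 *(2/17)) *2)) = 51/56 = 0.91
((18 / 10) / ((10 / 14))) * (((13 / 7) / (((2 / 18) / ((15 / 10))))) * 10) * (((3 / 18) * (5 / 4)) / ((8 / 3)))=3159 / 64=49.36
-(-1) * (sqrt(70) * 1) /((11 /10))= 10 * sqrt(70) /11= 7.61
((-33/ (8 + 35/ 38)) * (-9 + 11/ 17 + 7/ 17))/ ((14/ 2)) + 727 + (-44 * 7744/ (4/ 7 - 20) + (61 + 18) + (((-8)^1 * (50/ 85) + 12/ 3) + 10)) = 14520682/ 791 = 18357.37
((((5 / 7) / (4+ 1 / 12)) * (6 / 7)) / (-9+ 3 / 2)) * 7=-0.14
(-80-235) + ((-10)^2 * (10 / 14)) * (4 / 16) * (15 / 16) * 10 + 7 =-140.59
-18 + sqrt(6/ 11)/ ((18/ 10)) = -18 + 5 * sqrt(66)/ 99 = -17.59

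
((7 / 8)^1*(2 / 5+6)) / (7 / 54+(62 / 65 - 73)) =-2808 / 36061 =-0.08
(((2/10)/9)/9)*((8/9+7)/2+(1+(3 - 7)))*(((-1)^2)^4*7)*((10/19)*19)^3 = 11900/729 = 16.32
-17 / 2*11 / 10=-187 / 20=-9.35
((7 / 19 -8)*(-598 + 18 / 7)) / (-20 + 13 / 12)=-7252320 / 30191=-240.21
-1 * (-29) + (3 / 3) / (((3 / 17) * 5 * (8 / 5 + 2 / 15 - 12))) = 4449 / 154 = 28.89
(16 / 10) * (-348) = -2784 / 5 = -556.80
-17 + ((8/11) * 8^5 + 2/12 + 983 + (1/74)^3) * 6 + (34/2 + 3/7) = 2322805562279/15601124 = 148887.06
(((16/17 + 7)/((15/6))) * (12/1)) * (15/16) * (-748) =-26730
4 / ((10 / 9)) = 18 / 5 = 3.60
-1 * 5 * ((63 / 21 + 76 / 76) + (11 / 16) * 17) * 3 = -3765 / 16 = -235.31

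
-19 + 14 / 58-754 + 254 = -15044 / 29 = -518.76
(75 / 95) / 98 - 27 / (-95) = 2721 / 9310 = 0.29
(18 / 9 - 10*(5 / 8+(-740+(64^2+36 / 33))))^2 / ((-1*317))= -3556124.00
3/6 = 1/2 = 0.50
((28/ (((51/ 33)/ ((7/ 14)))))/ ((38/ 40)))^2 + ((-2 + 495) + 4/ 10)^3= 1566436599886227/ 13041125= 120115143.43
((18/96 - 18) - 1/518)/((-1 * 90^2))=0.00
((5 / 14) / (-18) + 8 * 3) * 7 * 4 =6043 / 9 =671.44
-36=-36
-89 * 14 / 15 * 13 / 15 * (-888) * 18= 28767648 / 25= 1150705.92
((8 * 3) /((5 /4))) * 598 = 57408 /5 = 11481.60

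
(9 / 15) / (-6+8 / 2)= -3 / 10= -0.30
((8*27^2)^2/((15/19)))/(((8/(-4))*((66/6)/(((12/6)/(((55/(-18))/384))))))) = 1488919117824/3025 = 492204667.05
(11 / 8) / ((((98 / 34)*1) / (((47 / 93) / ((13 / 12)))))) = 8789 / 39494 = 0.22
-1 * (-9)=9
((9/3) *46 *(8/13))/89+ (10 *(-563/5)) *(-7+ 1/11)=99023576/12727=7780.59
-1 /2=-0.50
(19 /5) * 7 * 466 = 61978 /5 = 12395.60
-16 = -16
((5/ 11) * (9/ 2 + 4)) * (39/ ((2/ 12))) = 9945/ 11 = 904.09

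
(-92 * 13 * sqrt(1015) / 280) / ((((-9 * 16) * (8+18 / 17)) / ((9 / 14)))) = 5083 * sqrt(1015) / 2414720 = 0.07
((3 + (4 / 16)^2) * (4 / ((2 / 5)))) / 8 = 245 / 64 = 3.83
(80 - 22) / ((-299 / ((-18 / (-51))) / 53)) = -18444 / 5083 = -3.63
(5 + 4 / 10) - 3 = 12 / 5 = 2.40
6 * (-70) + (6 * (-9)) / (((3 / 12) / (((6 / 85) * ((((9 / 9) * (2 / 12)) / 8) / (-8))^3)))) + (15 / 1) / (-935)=-51473940447 / 122552320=-420.02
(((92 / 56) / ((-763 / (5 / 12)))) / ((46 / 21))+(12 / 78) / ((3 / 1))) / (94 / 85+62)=2058785 / 2553864768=0.00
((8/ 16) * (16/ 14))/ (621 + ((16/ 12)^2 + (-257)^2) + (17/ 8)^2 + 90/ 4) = 2304/ 268929535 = 0.00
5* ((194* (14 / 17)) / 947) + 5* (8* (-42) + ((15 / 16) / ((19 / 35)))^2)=-2476071265465 / 1487805184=-1664.24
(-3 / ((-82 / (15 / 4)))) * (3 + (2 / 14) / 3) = 120 / 287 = 0.42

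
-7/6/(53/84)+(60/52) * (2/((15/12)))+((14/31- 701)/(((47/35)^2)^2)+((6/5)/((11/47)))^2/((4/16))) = -34770286647580691/315280947098975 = -110.28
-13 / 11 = -1.18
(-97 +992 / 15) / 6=-463 / 90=-5.14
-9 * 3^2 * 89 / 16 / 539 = -0.84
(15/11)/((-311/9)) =-135/3421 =-0.04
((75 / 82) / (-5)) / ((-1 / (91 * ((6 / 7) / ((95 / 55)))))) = 6435 / 779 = 8.26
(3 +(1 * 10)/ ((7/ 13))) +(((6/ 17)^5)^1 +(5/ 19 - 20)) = 347479316/ 188840981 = 1.84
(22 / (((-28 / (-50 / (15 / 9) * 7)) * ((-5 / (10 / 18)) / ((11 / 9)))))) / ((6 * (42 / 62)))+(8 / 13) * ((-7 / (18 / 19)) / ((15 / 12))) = -2023459 / 221130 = -9.15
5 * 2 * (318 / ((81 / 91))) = 96460 / 27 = 3572.59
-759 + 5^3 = -634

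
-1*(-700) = 700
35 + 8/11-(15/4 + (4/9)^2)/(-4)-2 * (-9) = 780005/14256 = 54.71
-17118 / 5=-3423.60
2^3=8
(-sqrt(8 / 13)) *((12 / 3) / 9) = -8 *sqrt(26) / 117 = -0.35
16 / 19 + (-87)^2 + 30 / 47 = 6760439 / 893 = 7570.48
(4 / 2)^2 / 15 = 4 / 15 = 0.27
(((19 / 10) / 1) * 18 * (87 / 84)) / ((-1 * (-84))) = 1653 / 3920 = 0.42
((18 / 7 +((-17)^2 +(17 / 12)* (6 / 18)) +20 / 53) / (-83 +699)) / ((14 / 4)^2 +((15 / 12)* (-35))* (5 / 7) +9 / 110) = -19527875 / 778227408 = -0.03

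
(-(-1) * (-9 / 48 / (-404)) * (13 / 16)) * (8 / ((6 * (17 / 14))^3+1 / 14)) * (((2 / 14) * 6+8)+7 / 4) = 567567 / 6860915456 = 0.00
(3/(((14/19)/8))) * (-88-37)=-28500/7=-4071.43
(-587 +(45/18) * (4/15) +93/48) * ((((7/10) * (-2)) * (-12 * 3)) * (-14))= 4123497/10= 412349.70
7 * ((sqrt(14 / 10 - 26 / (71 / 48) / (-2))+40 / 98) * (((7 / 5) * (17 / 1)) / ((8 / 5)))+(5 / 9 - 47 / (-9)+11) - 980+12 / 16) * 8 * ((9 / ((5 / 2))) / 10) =-482026 / 25+7497 * sqrt(1284035) / 8875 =-18323.83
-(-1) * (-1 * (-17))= 17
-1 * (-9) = 9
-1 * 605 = -605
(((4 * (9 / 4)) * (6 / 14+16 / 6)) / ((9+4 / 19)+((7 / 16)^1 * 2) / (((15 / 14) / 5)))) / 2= 22230 / 21217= 1.05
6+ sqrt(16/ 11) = 4*sqrt(11)/ 11+ 6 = 7.21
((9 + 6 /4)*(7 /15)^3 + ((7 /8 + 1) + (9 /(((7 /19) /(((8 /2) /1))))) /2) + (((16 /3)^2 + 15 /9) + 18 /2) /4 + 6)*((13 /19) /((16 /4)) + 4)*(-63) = -1349580901 /76000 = -17757.64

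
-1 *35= -35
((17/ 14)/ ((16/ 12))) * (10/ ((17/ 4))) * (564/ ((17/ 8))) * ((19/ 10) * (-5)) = -642960/ 119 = -5403.03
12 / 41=0.29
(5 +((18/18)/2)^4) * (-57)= -4617/16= -288.56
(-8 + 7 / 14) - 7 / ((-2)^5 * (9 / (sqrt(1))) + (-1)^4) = -613 / 82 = -7.48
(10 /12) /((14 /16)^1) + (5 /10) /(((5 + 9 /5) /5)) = 1885 /1428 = 1.32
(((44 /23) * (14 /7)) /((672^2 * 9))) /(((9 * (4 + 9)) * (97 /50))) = 275 /66305034432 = 0.00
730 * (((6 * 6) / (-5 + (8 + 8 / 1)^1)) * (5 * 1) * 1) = 131400 / 11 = 11945.45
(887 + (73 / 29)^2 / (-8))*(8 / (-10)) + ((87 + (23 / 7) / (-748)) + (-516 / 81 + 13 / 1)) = -365801375867 / 594469260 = -615.34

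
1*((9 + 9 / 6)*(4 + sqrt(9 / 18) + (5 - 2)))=21*sqrt(2) / 4 + 147 / 2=80.92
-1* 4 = -4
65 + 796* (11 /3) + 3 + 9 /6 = 2988.17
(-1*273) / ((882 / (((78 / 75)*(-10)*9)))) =28.97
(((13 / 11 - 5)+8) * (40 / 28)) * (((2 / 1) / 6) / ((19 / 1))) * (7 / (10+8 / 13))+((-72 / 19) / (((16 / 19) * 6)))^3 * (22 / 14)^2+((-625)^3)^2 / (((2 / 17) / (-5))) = -14942865371704101568237547 / 5898816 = -2533197402954101563.47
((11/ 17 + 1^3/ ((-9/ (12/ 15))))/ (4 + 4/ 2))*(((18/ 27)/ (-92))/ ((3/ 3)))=-0.00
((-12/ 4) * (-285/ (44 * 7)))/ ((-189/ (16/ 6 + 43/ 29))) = -34295/ 562716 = -0.06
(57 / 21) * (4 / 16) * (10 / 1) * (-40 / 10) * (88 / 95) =-25.14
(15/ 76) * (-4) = -15/ 19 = -0.79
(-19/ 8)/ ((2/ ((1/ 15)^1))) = -19/ 240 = -0.08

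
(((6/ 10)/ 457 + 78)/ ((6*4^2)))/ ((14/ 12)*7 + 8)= 178233/ 3546320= 0.05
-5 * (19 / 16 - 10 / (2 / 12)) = 4705 / 16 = 294.06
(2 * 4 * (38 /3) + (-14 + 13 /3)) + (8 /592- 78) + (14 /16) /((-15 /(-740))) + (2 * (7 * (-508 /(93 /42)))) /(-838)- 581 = -750186985 /1441779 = -520.32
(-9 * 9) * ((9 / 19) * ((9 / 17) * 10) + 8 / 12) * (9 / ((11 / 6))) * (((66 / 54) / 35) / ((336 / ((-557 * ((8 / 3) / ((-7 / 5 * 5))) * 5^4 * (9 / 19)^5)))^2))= -3905.29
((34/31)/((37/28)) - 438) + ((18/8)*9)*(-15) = -3399341/4588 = -740.92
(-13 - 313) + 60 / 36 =-973 / 3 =-324.33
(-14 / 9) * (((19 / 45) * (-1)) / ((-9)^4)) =266 / 2657205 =0.00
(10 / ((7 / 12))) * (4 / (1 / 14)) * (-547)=-525120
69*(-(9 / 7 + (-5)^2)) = -12696 / 7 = -1813.71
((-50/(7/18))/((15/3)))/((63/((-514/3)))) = 10280/147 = 69.93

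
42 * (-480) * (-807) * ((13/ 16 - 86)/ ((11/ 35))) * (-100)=4850739810000/ 11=440976346363.64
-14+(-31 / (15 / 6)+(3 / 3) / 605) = -15971 / 605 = -26.40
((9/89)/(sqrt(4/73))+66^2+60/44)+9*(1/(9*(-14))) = 9*sqrt(73)/178+671023/154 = 4357.72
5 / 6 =0.83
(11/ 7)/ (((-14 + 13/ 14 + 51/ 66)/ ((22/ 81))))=-2662/ 76707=-0.03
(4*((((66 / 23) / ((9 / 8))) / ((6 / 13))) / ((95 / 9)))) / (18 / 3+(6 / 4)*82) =4576 / 281865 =0.02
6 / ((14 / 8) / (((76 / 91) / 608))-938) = 1 / 56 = 0.02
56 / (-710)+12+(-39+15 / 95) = -181582 / 6745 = -26.92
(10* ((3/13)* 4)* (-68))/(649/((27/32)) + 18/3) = -0.81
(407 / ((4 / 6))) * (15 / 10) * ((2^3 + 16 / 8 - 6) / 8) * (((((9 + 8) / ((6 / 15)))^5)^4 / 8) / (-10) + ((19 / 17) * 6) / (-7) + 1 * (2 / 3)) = -33790326642293108364053548261587366033699669 / 15971909632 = -2115609681048632943082604000000000.00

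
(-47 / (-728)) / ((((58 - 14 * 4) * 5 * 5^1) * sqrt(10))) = 47 * sqrt(10) / 364000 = 0.00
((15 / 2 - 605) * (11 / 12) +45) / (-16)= 12065 / 384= 31.42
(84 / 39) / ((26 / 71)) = 994 / 169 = 5.88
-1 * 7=-7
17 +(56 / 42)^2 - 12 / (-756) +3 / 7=173 / 9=19.22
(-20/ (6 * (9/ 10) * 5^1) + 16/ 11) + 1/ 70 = 15137/ 20790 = 0.73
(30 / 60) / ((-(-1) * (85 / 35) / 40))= 140 / 17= 8.24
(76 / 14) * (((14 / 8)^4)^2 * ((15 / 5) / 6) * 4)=15647317 / 16384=955.04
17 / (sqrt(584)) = 17*sqrt(146) / 292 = 0.70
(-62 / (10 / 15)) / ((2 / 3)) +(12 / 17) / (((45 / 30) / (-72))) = -5895 / 34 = -173.38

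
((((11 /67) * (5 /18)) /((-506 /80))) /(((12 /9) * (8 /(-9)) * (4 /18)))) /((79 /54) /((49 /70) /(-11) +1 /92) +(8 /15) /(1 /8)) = -24330375 /20848078048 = -0.00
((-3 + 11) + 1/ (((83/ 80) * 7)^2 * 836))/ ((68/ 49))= 141100898/ 24476617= 5.76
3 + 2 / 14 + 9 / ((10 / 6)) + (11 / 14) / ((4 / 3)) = 2557 / 280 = 9.13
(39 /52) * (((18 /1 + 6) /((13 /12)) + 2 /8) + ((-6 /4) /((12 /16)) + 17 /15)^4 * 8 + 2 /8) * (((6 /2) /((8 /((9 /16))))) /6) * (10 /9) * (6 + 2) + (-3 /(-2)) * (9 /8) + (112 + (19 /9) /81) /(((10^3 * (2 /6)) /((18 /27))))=1255340423 /151632000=8.28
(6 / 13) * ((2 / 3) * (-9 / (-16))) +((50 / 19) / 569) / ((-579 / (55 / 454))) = 12788227967 / 73887952476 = 0.17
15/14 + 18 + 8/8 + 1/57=16031/798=20.09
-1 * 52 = -52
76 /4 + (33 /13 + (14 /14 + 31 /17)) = 5384 /221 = 24.36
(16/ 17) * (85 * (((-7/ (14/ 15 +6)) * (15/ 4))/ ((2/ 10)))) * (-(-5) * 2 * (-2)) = 30288.46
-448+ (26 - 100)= -522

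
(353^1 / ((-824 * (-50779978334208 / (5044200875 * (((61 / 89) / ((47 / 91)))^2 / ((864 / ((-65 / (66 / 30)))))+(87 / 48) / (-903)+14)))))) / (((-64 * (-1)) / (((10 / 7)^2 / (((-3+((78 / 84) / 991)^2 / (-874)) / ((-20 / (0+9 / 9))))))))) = 9520282117055912304902105086104078125 / 75505120931050016363073123435808070565888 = 0.00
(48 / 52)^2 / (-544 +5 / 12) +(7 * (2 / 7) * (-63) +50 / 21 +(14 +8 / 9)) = -7551459814 / 69450381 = -108.73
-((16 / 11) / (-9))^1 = 16 / 99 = 0.16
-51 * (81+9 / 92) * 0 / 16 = 0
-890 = -890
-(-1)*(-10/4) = -5/2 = -2.50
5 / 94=0.05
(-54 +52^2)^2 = 7022500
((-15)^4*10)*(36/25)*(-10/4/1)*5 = -9112500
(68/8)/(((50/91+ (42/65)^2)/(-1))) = -502775/57196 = -8.79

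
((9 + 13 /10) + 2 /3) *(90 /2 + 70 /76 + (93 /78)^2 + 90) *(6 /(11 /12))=1741096623 /176605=9858.71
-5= -5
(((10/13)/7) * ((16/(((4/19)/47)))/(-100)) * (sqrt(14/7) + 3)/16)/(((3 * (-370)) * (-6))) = -893/8080800-893 * sqrt(2)/24242400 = -0.00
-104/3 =-34.67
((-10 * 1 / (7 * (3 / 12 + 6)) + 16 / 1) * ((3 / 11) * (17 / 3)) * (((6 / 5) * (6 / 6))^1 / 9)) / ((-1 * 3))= -6256 / 5775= -1.08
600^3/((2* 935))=21600000/187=115508.02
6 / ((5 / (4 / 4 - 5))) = -24 / 5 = -4.80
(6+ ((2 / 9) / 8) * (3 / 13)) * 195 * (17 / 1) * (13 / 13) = 79645 / 4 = 19911.25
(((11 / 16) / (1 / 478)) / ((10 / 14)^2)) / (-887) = -128821 / 177400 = -0.73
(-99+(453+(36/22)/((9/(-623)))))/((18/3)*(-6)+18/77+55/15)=-55608/7415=-7.50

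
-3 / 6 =-1 / 2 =-0.50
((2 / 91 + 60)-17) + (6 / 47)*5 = 43.66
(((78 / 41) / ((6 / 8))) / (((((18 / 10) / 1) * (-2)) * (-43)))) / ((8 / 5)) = 325 / 31734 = 0.01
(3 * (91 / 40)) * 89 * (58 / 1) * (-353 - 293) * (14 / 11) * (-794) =1264945214442 / 55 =22999003898.95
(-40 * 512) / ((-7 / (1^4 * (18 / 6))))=61440 / 7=8777.14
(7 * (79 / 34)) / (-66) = -553 / 2244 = -0.25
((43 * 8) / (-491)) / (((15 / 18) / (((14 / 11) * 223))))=-6443808 / 27005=-238.62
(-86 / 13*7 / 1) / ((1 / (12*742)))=-412323.69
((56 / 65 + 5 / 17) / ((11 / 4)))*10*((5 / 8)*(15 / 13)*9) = 861975 / 31603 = 27.28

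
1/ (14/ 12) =6/ 7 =0.86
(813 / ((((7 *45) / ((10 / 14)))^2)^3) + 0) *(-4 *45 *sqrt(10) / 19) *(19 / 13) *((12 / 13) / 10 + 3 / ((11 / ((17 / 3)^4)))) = -5886821348 *sqrt(10) / 13674483343667765619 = -0.00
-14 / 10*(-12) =84 / 5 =16.80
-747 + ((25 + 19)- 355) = -1058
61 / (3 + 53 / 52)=3172 / 209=15.18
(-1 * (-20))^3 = 8000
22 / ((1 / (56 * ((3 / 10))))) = 369.60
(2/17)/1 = 2/17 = 0.12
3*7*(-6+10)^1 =84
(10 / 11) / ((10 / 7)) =7 / 11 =0.64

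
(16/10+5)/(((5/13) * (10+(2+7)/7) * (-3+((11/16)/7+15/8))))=-336336/227125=-1.48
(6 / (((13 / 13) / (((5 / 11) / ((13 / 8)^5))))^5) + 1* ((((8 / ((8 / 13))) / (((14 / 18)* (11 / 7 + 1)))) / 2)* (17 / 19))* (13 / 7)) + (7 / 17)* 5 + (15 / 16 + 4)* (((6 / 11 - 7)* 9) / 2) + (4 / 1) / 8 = -11137444225205741824141043616467762511881 / 82223843574945848866616082061129360736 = -135.45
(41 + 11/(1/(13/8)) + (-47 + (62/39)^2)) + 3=17.40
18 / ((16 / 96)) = 108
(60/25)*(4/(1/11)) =528/5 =105.60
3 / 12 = 1 / 4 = 0.25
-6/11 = -0.55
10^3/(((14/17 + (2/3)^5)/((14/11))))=28917000/21703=1332.40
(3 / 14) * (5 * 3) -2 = 1.21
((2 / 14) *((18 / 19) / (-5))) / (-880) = 9 / 292600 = 0.00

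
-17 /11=-1.55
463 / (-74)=-463 / 74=-6.26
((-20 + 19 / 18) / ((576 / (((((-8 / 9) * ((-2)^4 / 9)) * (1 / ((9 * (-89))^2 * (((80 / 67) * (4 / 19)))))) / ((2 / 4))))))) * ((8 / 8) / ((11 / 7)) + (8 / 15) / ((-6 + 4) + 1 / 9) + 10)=127347101 / 19083266863200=0.00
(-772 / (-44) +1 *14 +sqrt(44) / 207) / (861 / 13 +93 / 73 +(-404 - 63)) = -329303 / 4170331 - 1898 *sqrt(11) / 78478047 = -0.08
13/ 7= 1.86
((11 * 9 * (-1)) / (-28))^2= 9801 / 784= 12.50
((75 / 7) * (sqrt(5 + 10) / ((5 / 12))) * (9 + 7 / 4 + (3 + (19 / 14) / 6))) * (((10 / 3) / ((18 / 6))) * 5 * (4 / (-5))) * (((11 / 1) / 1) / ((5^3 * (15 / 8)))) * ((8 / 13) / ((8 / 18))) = -1652992 * sqrt(15) / 15925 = -402.01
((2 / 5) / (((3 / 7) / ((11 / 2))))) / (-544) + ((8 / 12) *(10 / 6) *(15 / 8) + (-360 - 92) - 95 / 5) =-1275479 / 2720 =-468.93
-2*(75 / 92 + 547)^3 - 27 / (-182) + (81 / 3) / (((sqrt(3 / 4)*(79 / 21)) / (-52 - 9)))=-11649496368822965 / 35430304 - 23058*sqrt(3) / 79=-328800855.91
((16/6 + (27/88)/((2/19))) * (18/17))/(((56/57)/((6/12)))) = 71991/23936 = 3.01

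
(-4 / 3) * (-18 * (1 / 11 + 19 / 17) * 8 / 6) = 7232 / 187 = 38.67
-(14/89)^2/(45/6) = -392/118815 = -0.00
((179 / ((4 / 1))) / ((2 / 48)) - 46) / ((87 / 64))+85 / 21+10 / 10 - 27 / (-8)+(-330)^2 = 534286187 / 4872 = 109664.65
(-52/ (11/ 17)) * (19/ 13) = -1292/ 11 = -117.45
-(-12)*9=108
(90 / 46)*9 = 405 / 23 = 17.61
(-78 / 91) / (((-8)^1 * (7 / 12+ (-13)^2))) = 9 / 14245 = 0.00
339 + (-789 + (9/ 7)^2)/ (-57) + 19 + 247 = 618.81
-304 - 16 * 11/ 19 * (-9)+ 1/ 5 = -220.43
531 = 531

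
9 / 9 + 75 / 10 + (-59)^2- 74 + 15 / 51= 116137 / 34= 3415.79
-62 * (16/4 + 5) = -558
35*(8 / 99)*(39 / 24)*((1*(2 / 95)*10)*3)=1820 / 627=2.90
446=446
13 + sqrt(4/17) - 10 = 2 * sqrt(17)/17 + 3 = 3.49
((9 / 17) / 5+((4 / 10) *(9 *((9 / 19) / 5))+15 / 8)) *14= 1049979 / 32300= 32.51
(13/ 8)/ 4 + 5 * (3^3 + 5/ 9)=39797/ 288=138.18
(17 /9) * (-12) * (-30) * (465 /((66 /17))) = 895900 /11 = 81445.45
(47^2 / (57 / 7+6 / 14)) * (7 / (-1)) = -108241 / 60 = -1804.02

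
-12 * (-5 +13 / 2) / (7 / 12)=-216 / 7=-30.86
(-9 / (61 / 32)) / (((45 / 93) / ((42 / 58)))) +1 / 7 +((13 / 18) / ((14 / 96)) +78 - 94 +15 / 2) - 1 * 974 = -365720927 / 371490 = -984.47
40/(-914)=-20/457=-0.04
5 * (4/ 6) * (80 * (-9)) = -2400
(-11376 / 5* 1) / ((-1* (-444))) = -948 / 185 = -5.12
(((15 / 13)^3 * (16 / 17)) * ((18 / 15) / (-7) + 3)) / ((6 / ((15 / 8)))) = 334125 / 261443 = 1.28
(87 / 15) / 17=29 / 85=0.34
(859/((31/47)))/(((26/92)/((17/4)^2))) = 268359331/3224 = 83238.01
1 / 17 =0.06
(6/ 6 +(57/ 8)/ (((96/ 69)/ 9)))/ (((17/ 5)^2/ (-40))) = -1506875/ 9248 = -162.94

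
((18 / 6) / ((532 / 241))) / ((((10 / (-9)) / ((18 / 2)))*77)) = -58563 / 409640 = -0.14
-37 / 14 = -2.64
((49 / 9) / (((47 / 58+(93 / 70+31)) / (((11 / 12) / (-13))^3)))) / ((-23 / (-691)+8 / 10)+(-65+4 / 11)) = 2515827816425 / 2786782145508301824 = 0.00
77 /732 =0.11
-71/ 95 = -0.75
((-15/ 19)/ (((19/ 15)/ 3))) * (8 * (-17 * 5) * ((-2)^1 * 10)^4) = 73440000000/ 361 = 203434903.05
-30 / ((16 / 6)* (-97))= 45 / 388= 0.12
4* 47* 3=564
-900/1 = -900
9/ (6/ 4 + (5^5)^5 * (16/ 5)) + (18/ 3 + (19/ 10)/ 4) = 494003295898437501497/ 76293945312500000120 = 6.48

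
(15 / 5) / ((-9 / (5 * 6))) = -10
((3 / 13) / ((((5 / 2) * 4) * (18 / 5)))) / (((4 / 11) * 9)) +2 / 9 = 1259 / 5616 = 0.22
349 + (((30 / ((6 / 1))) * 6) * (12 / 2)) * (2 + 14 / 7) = 1069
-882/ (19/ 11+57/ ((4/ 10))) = -19404/ 3173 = -6.12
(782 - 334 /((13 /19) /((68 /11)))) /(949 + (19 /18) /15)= -86319540 /36643607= -2.36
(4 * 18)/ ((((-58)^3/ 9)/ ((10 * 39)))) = -1.30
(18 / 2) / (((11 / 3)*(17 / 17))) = 27 / 11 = 2.45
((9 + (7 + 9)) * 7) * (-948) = -165900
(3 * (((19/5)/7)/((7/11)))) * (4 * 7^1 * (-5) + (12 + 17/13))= -1032669/3185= -324.23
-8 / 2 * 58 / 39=-232 / 39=-5.95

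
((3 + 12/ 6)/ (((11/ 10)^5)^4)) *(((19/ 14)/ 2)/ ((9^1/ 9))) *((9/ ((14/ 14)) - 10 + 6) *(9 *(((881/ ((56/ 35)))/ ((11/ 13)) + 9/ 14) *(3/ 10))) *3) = 4824416320312500000000000000/ 362612247268649844959339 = 13304.61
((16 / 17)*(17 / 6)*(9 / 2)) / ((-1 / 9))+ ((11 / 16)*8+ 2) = -201 / 2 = -100.50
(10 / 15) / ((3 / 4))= 8 / 9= 0.89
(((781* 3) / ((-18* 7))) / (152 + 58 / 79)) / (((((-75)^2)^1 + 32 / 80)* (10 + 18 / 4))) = -28045 / 18789332058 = -0.00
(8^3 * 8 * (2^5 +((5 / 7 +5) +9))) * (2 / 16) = 167424 / 7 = 23917.71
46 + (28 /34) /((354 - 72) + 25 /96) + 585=41524409 /65807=631.00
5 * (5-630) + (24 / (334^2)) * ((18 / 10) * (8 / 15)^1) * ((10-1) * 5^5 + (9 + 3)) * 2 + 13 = -3100.38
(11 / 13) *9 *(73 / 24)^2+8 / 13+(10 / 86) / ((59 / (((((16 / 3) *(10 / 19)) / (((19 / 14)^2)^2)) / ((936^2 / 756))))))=43459984391406701 / 611501687739072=71.07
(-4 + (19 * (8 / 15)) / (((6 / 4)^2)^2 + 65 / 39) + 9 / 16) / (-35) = 0.06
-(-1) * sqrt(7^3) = 7 * sqrt(7) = 18.52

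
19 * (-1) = -19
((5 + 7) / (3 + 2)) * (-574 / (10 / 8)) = -1102.08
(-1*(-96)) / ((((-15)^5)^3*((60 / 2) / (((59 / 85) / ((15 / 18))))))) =-0.00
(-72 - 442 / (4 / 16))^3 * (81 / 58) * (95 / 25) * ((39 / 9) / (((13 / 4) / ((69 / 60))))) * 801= -1177500721489920 / 29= -40603473154824.83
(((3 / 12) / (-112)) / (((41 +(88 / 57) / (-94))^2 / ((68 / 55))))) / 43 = -0.00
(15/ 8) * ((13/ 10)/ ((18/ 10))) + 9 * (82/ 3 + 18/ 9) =12737/ 48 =265.35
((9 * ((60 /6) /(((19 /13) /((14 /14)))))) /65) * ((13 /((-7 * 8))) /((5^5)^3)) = -117 /16235351562500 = -0.00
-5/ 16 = -0.31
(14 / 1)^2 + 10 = 206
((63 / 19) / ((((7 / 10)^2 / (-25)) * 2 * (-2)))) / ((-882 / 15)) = -9375 / 13034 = -0.72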